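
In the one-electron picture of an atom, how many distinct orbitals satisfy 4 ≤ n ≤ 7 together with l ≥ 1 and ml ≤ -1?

52

Count contributing orbitals for each principal shell:
n=4 → 6; n=5 → 10; n=6 → 15; n=7 → 21.
Total orbitals: 6 + 10 + 15 + 21 = 52.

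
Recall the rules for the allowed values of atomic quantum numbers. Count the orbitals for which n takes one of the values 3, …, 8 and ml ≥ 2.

Work shell by shell — for each n, count the (l, ml) pairs that satisfy ml ≥ 2:
n=3 → 1; n=4 → 3; n=5 → 6; n=6 → 10; n=7 → 15; n=8 → 21.
Total orbitals: 1 + 3 + 6 + 10 + 15 + 21 = 56.

56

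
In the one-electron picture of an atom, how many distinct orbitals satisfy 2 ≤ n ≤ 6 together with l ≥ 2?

70

Count contributing orbitals for each principal shell:
n=3 → 5; n=4 → 12; n=5 → 21; n=6 → 32.
Total orbitals: 5 + 12 + 21 + 32 = 70.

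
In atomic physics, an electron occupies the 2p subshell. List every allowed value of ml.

-1, 0, 1

The 2p subshell has l = 1, and ml takes every integer from −l to +l. With l = 1 that gives the 3 values -1, 0, 1.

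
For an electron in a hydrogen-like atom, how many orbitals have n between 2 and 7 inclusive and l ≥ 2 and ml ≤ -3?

Go shell by shell, enumerating (l, ml) with l ≥ 2 and ml ≤ -3:
n=4 → 1; n=5 → 3; n=6 → 6; n=7 → 10.
Total orbitals: 1 + 3 + 6 + 10 = 20.

20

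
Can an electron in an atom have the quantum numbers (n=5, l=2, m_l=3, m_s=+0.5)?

Invalid

The magnetic quantum number must satisfy −l ≤ m_l ≤ l. With l = 2, m_l can only be -2, -1, 0, 1, 2, so m_l = 3 is forbidden.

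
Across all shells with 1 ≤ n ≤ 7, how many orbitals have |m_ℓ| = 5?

Work shell by shell — for each n, count the (ℓ, m_ℓ) pairs that satisfy |m_ℓ| = 5:
n=6 → 2; n=7 → 4.
Total orbitals: 2 + 4 = 6.

6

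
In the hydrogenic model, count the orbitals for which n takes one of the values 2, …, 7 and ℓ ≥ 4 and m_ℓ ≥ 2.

For each n in the range, tally the orbitals obeying ℓ ≥ 4 and m_ℓ ≥ 2:
n=5 → 3; n=6 → 7; n=7 → 12.
Total orbitals: 3 + 7 + 12 = 22.

22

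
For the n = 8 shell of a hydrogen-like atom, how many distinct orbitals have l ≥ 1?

For n = 8, l ranges over 0 … 7.
The (l, ml) pairs meeting l ≥ 1 give: l=1 → 3; l=2 → 5; l=3 → 7; l=4 → 9; l=5 → 11; l=6 → 13; l=7 → 15.
Total orbitals: 3 + 5 + 7 + 9 + 11 + 13 + 15 = 63.

63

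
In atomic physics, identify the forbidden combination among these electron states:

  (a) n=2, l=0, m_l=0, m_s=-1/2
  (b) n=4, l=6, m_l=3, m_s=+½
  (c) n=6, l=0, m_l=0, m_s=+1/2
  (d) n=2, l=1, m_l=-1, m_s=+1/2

(b) has l = 6 ≥ n = 4, violating 0 ≤ l ≤ n−1.
The remaining sets (a), (c), (d) satisfy all four rules.

(b)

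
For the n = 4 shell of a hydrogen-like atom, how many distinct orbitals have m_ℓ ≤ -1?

The n = 4 shell has ℓ = 0 through 3; check each.
Per ℓ-value: ℓ=1 → 1; ℓ=2 → 2; ℓ=3 → 3.
Total orbitals: 1 + 2 + 3 = 6.

6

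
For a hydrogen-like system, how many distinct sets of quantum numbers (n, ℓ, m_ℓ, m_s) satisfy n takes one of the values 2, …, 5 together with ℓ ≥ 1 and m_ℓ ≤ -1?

For each n in the range, tally the orbitals obeying ℓ ≥ 1 and m_ℓ ≤ -1:
n=2 → 1; n=3 → 3; n=4 → 6; n=5 → 10.
Orbitals: 1 + 3 + 6 + 10 = 20. Including both spin states (m_s = ±1/2) gives 2 × 20 = 40 states.

40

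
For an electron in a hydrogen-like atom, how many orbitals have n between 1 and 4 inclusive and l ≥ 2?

Count contributing orbitals for each principal shell:
n=3 → 5; n=4 → 12.
Total orbitals: 5 + 12 = 17.

17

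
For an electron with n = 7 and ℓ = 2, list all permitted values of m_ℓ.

-2, -1, 0, 1, 2

m_ℓ takes every integer from −ℓ to +ℓ. With ℓ = 2 that gives the 5 values -2, -1, 0, 1, 2.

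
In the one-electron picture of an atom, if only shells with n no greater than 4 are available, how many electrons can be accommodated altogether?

60

Total orbitals = 1² + 2² + 3² + 4² = 30. Doubling for spin gives 60 electrons.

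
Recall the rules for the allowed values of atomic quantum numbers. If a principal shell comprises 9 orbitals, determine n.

n = 3

n² = 9 ⇒ n = 3.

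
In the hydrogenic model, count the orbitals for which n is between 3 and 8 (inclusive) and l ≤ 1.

Treat each shell separately and count matching orbitals:
n=3 → 4; n=4 → 4; n=5 → 4; n=6 → 4; n=7 → 4; n=8 → 4.
Total orbitals: 4 + 4 + 4 + 4 + 4 + 4 = 24.

24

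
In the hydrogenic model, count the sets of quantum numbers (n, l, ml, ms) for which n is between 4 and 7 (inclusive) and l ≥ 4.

Go shell by shell, enumerating (l, ml) with l ≥ 4:
n=5 → 9; n=6 → 20; n=7 → 33.
Orbitals: 9 + 20 + 33 = 62. Including both spin states (ms = ±1/2) gives 2 × 62 = 124 states.

124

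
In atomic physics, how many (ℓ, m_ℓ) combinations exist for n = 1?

1

The n = 1 shell contains n² = 1² = 1 orbital.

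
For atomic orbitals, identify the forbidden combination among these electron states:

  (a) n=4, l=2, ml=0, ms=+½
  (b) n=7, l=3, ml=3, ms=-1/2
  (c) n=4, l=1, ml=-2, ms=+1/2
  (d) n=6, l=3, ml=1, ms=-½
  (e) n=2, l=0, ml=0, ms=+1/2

(c) has |ml| = 2 > l = 1, violating −l ≤ ml ≤ l.
The remaining sets (a), (b), (d), (e) satisfy all four rules.

(c)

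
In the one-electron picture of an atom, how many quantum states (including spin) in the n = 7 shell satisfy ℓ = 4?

18

The n = 7 shell has ℓ = 0 through 6; check each.
The (ℓ, m_ℓ) pairs meeting ℓ = 4 give: ℓ=4 → 9.
Orbitals: 9. Each orbital carries two spin states, so 9 × 2 = 18 states.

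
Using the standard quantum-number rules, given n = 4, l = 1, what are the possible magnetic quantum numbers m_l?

-1, 0, 1

m_l takes every integer from −l to +l. With l = 1 that gives the 3 values -1, 0, 1.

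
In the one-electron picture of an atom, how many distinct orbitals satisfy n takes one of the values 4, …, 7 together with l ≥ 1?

For each n in the range, tally the orbitals obeying l ≥ 1:
n=4 → 15; n=5 → 24; n=6 → 35; n=7 → 48.
Total orbitals: 15 + 24 + 35 + 48 = 122.

122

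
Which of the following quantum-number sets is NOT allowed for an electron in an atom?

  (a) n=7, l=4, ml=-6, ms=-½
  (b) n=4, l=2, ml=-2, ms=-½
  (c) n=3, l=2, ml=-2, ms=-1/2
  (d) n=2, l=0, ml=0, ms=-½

(a) has |ml| = 6 > l = 4, violating −l ≤ ml ≤ l.
The remaining sets (b), (c), (d) satisfy all four rules.

(a)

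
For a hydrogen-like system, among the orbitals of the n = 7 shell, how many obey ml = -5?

The (l, ml) pairs meeting ml = -5 give: l=5 → 1; l=6 → 1.
Total orbitals: 1 + 1 = 2.

2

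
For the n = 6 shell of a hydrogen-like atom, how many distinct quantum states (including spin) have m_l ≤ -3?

12

With n = 6 the allowed l are 0, 1, …, 5.
Contributions: l=3 → 1; l=4 → 2; l=5 → 3.
Orbitals: 1 + 2 + 3 = 6. Each orbital carries two spin states, so 6 × 2 = 12 states.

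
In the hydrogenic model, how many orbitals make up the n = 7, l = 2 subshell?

5

A subshell has 2l+1 orbitals; with l = 2, that's 5.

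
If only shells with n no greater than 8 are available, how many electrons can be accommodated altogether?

Total orbitals = 1² + 2² + 3² + 4² + 5² + 6² + 7² + 8² = 204. Doubling for spin gives 408 electrons.

408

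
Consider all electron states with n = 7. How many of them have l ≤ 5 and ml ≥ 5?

2

Go through l = 0, …, 6 (the values permitted for n = 7).
Per l-value: l=5 → 1.
Orbitals: 1. Each orbital carries two spin states, so 1 × 2 = 2 states.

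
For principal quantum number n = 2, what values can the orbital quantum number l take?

0, 1

l is an integer with 0 ≤ l ≤ n−1, so for n = 2: l = 0, 1.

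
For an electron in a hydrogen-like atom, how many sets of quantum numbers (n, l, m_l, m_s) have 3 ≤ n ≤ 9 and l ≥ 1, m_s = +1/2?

Work shell by shell — for each n, count the (l, m_l) pairs that satisfy l ≥ 1:
n=3 → 8; n=4 → 15; n=5 → 24; n=6 → 35; n=7 → 48; n=8 → 63; n=9 → 80.
Orbitals: 8 + 15 + 24 + 35 + 48 + 63 + 80 = 273. With m_s fixed to +1/2 there is one state per orbital, so 273 states.

273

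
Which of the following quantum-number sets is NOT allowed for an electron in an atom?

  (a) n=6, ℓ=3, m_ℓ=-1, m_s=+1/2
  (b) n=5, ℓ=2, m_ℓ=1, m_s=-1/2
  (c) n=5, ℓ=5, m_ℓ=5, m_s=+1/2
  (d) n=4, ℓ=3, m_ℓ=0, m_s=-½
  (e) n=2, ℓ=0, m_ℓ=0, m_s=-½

(c) has ℓ = 5 ≥ n = 5, violating 0 ≤ ℓ ≤ n−1.
The remaining sets (a), (b), (d), (e) satisfy all four rules.

(c)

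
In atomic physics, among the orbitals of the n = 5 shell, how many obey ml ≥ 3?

3

The n = 5 shell has l = 0 through 4; check each.
Contributions: l=3 → 1; l=4 → 2.
Total orbitals: 1 + 2 = 3.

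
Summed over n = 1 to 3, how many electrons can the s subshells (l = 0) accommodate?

6

An s subshell (l = 0) exists for every n ≥ 1, so shells n = 1, 2, 3 each contribute one — 3 subshells.
Since each s subshell holds 2(2·0+1) = 2 electrons, the total is 3 × 2 = 6.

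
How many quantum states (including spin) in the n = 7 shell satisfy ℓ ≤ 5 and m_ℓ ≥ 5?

Orbitals with ℓ ≤ 5 and m_ℓ ≥ 5, by ℓ: ℓ=5 → 1.
Orbitals: 1. Each orbital carries two spin states, so 1 × 2 = 2 states.

2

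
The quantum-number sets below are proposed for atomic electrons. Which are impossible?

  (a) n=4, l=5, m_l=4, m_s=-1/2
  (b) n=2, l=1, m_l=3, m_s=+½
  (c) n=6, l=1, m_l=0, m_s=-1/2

(a) has l = 5 ≥ n = 4, violating 0 ≤ l ≤ n−1.
(b) has |m_l| = 3 > l = 1, violating −l ≤ m_l ≤ l.
The remaining set (c) satisfies all four rules.

(a) and (b)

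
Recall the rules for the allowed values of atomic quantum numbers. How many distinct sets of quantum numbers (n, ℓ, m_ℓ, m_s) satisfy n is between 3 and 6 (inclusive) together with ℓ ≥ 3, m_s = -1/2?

Per-shell orbital counts meeting the constraint:
n=4 → 7; n=5 → 16; n=6 → 27.
Orbitals: 7 + 16 + 27 = 50. With m_s fixed to -1/2 there is one state per orbital, so 50 states.

50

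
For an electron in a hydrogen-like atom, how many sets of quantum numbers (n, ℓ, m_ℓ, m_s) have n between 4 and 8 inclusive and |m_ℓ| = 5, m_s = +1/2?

12

Treat each shell separately and count matching orbitals:
n=6 → 2; n=7 → 4; n=8 → 6.
Orbitals: 2 + 4 + 6 = 12. With m_s fixed to +1/2 there is one state per orbital, so 12 states.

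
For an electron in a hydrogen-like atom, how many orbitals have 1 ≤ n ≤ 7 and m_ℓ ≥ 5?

4

Per-shell orbital counts meeting the constraint:
n=6 → 1; n=7 → 3.
Total orbitals: 1 + 3 = 4.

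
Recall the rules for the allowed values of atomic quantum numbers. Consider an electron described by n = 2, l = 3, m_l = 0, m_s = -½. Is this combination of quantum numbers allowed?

The orbital quantum number must satisfy 0 ≤ l ≤ n−1. With n = 2 the allowed l values are 0, 1, so l = 3 is out of range.

Invalid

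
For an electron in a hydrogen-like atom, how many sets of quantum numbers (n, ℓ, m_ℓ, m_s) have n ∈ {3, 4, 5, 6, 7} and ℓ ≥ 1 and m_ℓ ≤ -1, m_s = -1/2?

55

For each n in the range, tally the orbitals obeying ℓ ≥ 1 and m_ℓ ≤ -1:
n=3 → 3; n=4 → 6; n=5 → 10; n=6 → 15; n=7 → 21.
Orbitals: 3 + 6 + 10 + 15 + 21 = 55. With m_s fixed to -1/2 there is one state per orbital, so 55 states.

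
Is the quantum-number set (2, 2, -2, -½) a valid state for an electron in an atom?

The orbital quantum number must satisfy 0 ≤ l ≤ n−1. With n = 2 the allowed l values are 0, 1, so l = 2 is out of range.

No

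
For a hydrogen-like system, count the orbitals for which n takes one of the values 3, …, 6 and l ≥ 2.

70

Count contributing orbitals for each principal shell:
n=3 → 5; n=4 → 12; n=5 → 21; n=6 → 32.
Total orbitals: 5 + 12 + 21 + 32 = 70.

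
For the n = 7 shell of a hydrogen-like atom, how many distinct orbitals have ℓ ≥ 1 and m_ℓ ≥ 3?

10

For n = 7, ℓ ranges over 0 … 6.
The (ℓ, m_ℓ) pairs meeting ℓ ≥ 1 and m_ℓ ≥ 3 give: ℓ=3 → 1; ℓ=4 → 2; ℓ=5 → 3; ℓ=6 → 4.
Total orbitals: 1 + 2 + 3 + 4 = 10.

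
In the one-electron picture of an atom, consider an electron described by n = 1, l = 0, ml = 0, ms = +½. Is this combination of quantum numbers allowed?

n = 1 is a positive integer. l = 0 satisfies 0 ≤ l ≤ n−1 = 0. ml = 0 lies in the range −l … +l (here 0). ms = +1/2 is one of ±1/2.
All four constraints are satisfied.

Yes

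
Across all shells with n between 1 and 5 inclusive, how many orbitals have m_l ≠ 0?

40

Count contributing orbitals for each principal shell:
n=2 → 2; n=3 → 6; n=4 → 12; n=5 → 20.
Total orbitals: 2 + 6 + 12 + 20 = 40.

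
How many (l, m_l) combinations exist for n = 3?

The n = 3 shell contains n² = 3² = 9 orbitals.

9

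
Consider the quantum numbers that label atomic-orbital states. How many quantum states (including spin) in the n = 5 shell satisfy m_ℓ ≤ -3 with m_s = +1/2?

3

The (ℓ, m_ℓ) pairs meeting m_ℓ ≤ -3 give: ℓ=3 → 1; ℓ=4 → 2.
Orbitals: 1 + 2 = 3. With m_s fixed to a single value there is one state per orbital, giving 3 states.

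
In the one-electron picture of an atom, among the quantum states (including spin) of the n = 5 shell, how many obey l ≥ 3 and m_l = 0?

4

Go through l = 0, …, 4 (the values permitted for n = 5).
Orbitals with l ≥ 3 and m_l = 0, by l: l=3 → 1; l=4 → 1.
Orbitals: 1 + 1 = 2. Each orbital carries two spin states, so 2 × 2 = 4 states.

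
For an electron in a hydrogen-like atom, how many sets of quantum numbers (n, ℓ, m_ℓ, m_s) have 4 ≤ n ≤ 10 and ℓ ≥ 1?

728

Go shell by shell, enumerating (ℓ, m_ℓ) with ℓ ≥ 1:
n=4 → 15; n=5 → 24; n=6 → 35; n=7 → 48; n=8 → 63; n=9 → 80; n=10 → 99.
Orbitals: 15 + 24 + 35 + 48 + 63 + 80 + 99 = 364. Including both spin states (m_s = ±1/2) gives 2 × 364 = 728 states.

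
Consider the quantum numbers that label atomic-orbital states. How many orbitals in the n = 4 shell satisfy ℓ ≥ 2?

12

With n = 4 the allowed ℓ are 0, 1, …, 3.
Orbitals with ℓ ≥ 2, by ℓ: ℓ=2 → 5; ℓ=3 → 7.
Total orbitals: 5 + 7 = 12.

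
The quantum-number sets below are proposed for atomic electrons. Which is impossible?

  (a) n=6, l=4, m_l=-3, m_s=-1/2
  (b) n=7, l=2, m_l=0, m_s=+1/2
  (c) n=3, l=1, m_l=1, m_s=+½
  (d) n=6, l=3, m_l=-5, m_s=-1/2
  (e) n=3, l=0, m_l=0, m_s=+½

(d) has |m_l| = 5 > l = 3, violating −l ≤ m_l ≤ l.
The remaining sets (a), (b), (c), (e) satisfy all four rules.

(d)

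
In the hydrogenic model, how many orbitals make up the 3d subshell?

5

A subshell has 2l+1 orbitals; with l = 2, that's 5.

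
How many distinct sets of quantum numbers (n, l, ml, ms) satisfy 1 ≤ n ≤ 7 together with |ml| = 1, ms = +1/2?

Count contributing orbitals for each principal shell:
n=2 → 2; n=3 → 4; n=4 → 6; n=5 → 8; n=6 → 10; n=7 → 12.
Orbitals: 2 + 4 + 6 + 8 + 10 + 12 = 42. With ms fixed to +1/2 there is one state per orbital, so 42 states.

42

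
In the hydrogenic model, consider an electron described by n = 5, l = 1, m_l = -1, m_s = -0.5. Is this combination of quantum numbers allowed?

Valid

n = 5 is a positive integer. l = 1 satisfies 0 ≤ l ≤ n−1 = 4. m_l = -1 lies in the range −l … +l (here −1 … 1). m_s = -1/2 is one of ±1/2.
All four constraints are satisfied.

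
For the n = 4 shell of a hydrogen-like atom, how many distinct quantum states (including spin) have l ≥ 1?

Go through l = 0, …, 3 (the values permitted for n = 4).
Per l-value: l=1 → 3; l=2 → 5; l=3 → 7.
Orbitals: 3 + 5 + 7 = 15. Each orbital carries two spin states, so 15 × 2 = 30 states.

30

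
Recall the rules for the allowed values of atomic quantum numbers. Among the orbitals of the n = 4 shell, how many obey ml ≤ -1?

6

With n = 4 the allowed l are 0, 1, …, 3.
Per l-value: l=1 → 1; l=2 → 2; l=3 → 3.
Total orbitals: 1 + 2 + 3 = 6.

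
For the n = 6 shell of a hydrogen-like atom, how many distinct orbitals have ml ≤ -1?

The (l, ml) pairs meeting ml ≤ -1 give: l=1 → 1; l=2 → 2; l=3 → 3; l=4 → 4; l=5 → 5.
Total orbitals: 1 + 2 + 3 + 4 + 5 = 15.

15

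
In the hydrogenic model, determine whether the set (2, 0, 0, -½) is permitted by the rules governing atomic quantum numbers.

n = 2 is a positive integer. l = 0 satisfies 0 ≤ l ≤ n−1 = 1. m_l = 0 lies in the range −l … +l (here 0). m_s = -1/2 is one of ±1/2.
All four constraints are satisfied.

Yes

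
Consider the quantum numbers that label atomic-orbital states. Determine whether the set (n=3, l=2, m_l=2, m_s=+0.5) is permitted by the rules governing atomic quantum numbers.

Valid

n = 3 is a positive integer. l = 2 satisfies 0 ≤ l ≤ n−1 = 2. m_l = 2 lies in the range −l … +l (here −2 … 2). m_s = +1/2 is one of ±1/2.
All four constraints are satisfied.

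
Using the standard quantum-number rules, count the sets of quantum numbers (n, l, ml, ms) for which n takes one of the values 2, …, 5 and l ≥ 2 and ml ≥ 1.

Count contributing orbitals for each principal shell:
n=3 → 2; n=4 → 5; n=5 → 9.
Orbitals: 2 + 5 + 9 = 16. Including both spin states (ms = ±1/2) gives 2 × 16 = 32 states.

32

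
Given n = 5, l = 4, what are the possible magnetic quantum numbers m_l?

-4, -3, -2, -1, 0, 1, 2, 3, 4

m_l takes every integer from −l to +l. With l = 4 that gives the 9 values -4, -3, -2, -1, 0, 1, 2, 3, 4.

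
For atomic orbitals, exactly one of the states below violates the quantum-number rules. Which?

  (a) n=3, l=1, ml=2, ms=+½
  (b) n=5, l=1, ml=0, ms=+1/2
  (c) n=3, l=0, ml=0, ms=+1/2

(a) has |ml| = 2 > l = 1, violating −l ≤ ml ≤ l.
The remaining sets (b), (c) satisfy all four rules.

(a)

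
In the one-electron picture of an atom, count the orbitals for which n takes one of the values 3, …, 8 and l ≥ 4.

Count contributing orbitals for each principal shell:
n=5 → 9; n=6 → 20; n=7 → 33; n=8 → 48.
Total orbitals: 9 + 20 + 33 + 48 = 110.

110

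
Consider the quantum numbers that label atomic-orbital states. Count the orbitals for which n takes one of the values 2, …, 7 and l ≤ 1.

24

Go shell by shell, enumerating (l, m_l) with l ≤ 1:
n=2 → 4; n=3 → 4; n=4 → 4; n=5 → 4; n=6 → 4; n=7 → 4.
Total orbitals: 4 + 4 + 4 + 4 + 4 + 4 = 24.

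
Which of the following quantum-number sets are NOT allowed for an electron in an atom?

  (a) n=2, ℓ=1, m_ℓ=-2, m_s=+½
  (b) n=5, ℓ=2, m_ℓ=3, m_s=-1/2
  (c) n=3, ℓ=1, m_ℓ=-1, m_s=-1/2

(a) has |m_ℓ| = 2 > ℓ = 1, violating −ℓ ≤ m_ℓ ≤ ℓ.
(b) has |m_ℓ| = 3 > ℓ = 2, violating −ℓ ≤ m_ℓ ≤ ℓ.
The remaining set (c) satisfies all four rules.

(a) and (b)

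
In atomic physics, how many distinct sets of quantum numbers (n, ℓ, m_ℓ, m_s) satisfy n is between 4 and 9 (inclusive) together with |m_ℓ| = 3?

Go shell by shell, enumerating (ℓ, m_ℓ) with |m_ℓ| = 3:
n=4 → 2; n=5 → 4; n=6 → 6; n=7 → 8; n=8 → 10; n=9 → 12.
Orbitals: 2 + 4 + 6 + 8 + 10 + 12 = 42. Including both spin states (m_s = ±1/2) gives 2 × 42 = 84 states.

84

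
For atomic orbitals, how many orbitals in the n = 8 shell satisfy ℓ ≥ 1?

The (ℓ, m_ℓ) pairs meeting ℓ ≥ 1 give: ℓ=1 → 3; ℓ=2 → 5; ℓ=3 → 7; ℓ=4 → 9; ℓ=5 → 11; ℓ=6 → 13; ℓ=7 → 15.
Total orbitals: 3 + 5 + 7 + 9 + 11 + 13 + 15 = 63.

63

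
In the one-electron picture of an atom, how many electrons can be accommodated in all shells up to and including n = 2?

10

Total orbitals = 1² + 2² = 5. Doubling for spin gives 10 electrons.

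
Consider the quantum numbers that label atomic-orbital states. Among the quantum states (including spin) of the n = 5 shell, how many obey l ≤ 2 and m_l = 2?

The (l, m_l) pairs meeting l ≤ 2 and m_l = 2 give: l=2 → 1.
Orbitals: 1. Each orbital carries two spin states, so 1 × 2 = 2 states.

2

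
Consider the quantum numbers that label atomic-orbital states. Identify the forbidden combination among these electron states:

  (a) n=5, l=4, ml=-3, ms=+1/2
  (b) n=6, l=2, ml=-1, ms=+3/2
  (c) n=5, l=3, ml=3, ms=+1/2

(b) has ms = +3/2, but an electron's spin must be ±1/2.
The remaining sets (a), (c) satisfy all four rules.

(b)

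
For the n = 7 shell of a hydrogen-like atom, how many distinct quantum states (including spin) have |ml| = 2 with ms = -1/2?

The n = 7 shell has l = 0 through 6; check each.
Per l-value: l=2 → 2; l=3 → 2; l=4 → 2; l=5 → 2; l=6 → 2.
Orbitals: 2 + 2 + 2 + 2 + 2 = 10. With ms fixed to a single value there is one state per orbital, giving 10 states.

10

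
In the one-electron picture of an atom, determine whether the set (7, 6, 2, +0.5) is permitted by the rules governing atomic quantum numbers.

n = 7 is a positive integer. ℓ = 6 satisfies 0 ≤ ℓ ≤ n−1 = 6. m_ℓ = 2 lies in the range −ℓ … +ℓ (here −6 … 6). m_s = +1/2 is one of ±1/2.
All four constraints are satisfied.

Valid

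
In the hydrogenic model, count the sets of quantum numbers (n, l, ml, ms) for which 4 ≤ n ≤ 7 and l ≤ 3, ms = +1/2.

Per-shell orbital counts meeting the constraint:
n=4 → 16; n=5 → 16; n=6 → 16; n=7 → 16.
Orbitals: 16 + 16 + 16 + 16 = 64. With ms fixed to +1/2 there is one state per orbital, so 64 states.

64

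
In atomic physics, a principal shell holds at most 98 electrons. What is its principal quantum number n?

n = 7

2n² = 98 ⇒ n² = 49 ⇒ n = 7.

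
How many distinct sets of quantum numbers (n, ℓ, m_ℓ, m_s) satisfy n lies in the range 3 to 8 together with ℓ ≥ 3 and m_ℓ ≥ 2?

For each n in the range, tally the orbitals obeying ℓ ≥ 3 and m_ℓ ≥ 2:
n=4 → 2; n=5 → 5; n=6 → 9; n=7 → 14; n=8 → 20.
Orbitals: 2 + 5 + 9 + 14 + 20 = 50. Including both spin states (m_s = ±1/2) gives 2 × 50 = 100 states.

100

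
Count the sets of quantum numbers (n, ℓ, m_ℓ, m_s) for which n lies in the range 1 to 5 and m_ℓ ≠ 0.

80

For each n in the range, tally the orbitals obeying m_ℓ ≠ 0:
n=2 → 2; n=3 → 6; n=4 → 12; n=5 → 20.
Orbitals: 2 + 6 + 12 + 20 = 40. Including both spin states (m_s = ±1/2) gives 2 × 40 = 80 states.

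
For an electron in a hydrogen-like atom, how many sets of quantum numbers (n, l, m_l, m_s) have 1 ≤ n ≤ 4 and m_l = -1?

Per-shell orbital counts meeting the constraint:
n=2 → 1; n=3 → 2; n=4 → 3.
Orbitals: 1 + 2 + 3 = 6. Including both spin states (m_s = ±1/2) gives 2 × 6 = 12 states.

12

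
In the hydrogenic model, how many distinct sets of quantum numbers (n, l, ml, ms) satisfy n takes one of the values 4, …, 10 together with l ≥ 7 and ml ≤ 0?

104

Per-shell orbital counts meeting the constraint:
n=8 → 8; n=9 → 17; n=10 → 27.
Orbitals: 8 + 17 + 27 = 52. Including both spin states (ms = ±1/2) gives 2 × 52 = 104 states.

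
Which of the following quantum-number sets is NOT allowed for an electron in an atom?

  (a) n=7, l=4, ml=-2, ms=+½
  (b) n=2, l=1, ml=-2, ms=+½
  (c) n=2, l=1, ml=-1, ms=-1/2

(b)

(b) has |ml| = 2 > l = 1, violating −l ≤ ml ≤ l.
The remaining sets (a), (c) satisfy all four rules.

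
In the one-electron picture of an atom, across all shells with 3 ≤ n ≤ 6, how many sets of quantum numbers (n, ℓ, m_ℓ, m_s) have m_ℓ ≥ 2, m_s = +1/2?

20

Work shell by shell — for each n, count the (ℓ, m_ℓ) pairs that satisfy m_ℓ ≥ 2:
n=3 → 1; n=4 → 3; n=5 → 6; n=6 → 10.
Orbitals: 1 + 3 + 6 + 10 = 20. With m_s fixed to +1/2 there is one state per orbital, so 20 states.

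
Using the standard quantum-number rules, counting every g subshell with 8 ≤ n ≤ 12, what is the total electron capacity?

A g subshell (l = 4) exists for every n ≥ 5, so shells n = 8, 9, 10, 11, 12 each contribute one — 5 subshells.
Since each g subshell holds 2(2·4+1) = 18 electrons, the total is 5 × 18 = 90.

90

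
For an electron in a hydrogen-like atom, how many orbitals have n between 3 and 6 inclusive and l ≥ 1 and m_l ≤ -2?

Treat each shell separately and count matching orbitals:
n=3 → 1; n=4 → 3; n=5 → 6; n=6 → 10.
Total orbitals: 1 + 3 + 6 + 10 = 20.

20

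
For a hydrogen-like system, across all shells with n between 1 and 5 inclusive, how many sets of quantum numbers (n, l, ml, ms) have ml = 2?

Go shell by shell, enumerating (l, ml) with ml = 2:
n=3 → 1; n=4 → 2; n=5 → 3.
Orbitals: 1 + 2 + 3 = 6. Including both spin states (ms = ±1/2) gives 2 × 6 = 12 states.

12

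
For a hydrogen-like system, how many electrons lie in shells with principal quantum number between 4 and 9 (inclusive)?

Shell n has n² orbitals: 4²=16 + 5²=25 + 6²=36 + 7²=49 + 8²=64 + 9²=81 = 271 orbitals.
Two spin states per orbital: 2 × 271 = 542 electrons.

542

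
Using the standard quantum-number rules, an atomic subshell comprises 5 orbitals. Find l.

2l+1 = 5 gives l = 2.

l = 2 (d)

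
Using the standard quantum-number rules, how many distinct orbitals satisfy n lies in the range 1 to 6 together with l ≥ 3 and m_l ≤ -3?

Count contributing orbitals for each principal shell:
n=4 → 1; n=5 → 3; n=6 → 6.
Total orbitals: 1 + 3 + 6 = 10.

10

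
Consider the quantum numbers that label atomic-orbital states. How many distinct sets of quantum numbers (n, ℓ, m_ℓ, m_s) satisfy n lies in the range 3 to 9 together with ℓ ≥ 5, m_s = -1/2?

Count contributing orbitals for each principal shell:
n=6 → 11; n=7 → 24; n=8 → 39; n=9 → 56.
Orbitals: 11 + 24 + 39 + 56 = 130. With m_s fixed to -1/2 there is one state per orbital, so 130 states.

130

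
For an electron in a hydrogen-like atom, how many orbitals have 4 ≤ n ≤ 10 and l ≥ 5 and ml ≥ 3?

65

Treat each shell separately and count matching orbitals:
n=6 → 3; n=7 → 7; n=8 → 12; n=9 → 18; n=10 → 25.
Total orbitals: 3 + 7 + 12 + 18 + 25 = 65.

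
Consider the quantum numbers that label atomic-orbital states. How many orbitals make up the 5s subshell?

A subshell has 2l+1 orbitals; with l = 0, that's 1.

1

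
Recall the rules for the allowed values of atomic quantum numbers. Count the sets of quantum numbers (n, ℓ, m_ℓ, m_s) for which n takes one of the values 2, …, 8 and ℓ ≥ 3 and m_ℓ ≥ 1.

130

For each n in the range, tally the orbitals obeying ℓ ≥ 3 and m_ℓ ≥ 1:
n=4 → 3; n=5 → 7; n=6 → 12; n=7 → 18; n=8 → 25.
Orbitals: 3 + 7 + 12 + 18 + 25 = 65. Including both spin states (m_s = ±1/2) gives 2 × 65 = 130 states.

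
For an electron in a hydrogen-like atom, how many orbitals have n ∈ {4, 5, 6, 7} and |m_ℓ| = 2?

28

For each n in the range, tally the orbitals obeying |m_ℓ| = 2:
n=4 → 4; n=5 → 6; n=6 → 8; n=7 → 10.
Total orbitals: 4 + 6 + 8 + 10 = 28.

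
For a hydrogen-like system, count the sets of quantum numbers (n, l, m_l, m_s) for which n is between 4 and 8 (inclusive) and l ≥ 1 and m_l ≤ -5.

Go shell by shell, enumerating (l, m_l) with l ≥ 1 and m_l ≤ -5:
n=6 → 1; n=7 → 3; n=8 → 6.
Orbitals: 1 + 3 + 6 = 10. Including both spin states (m_s = ±1/2) gives 2 × 10 = 20 states.

20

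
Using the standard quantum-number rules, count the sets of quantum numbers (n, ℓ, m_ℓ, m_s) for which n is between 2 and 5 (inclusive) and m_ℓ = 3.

6

Count contributing orbitals for each principal shell:
n=4 → 1; n=5 → 2.
Orbitals: 1 + 2 = 3. Including both spin states (m_s = ±1/2) gives 2 × 3 = 6 states.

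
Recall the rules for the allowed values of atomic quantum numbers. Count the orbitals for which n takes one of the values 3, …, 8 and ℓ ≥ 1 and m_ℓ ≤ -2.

56

Treat each shell separately and count matching orbitals:
n=3 → 1; n=4 → 3; n=5 → 6; n=6 → 10; n=7 → 15; n=8 → 21.
Total orbitals: 1 + 3 + 6 + 10 + 15 + 21 = 56.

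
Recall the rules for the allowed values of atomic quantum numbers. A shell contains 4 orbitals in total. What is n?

n = 2

n² = 4 ⇒ n = 2.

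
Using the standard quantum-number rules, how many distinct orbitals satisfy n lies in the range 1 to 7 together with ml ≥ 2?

Go shell by shell, enumerating (l, ml) with ml ≥ 2:
n=3 → 1; n=4 → 3; n=5 → 6; n=6 → 10; n=7 → 15.
Total orbitals: 1 + 3 + 6 + 10 + 15 = 35.

35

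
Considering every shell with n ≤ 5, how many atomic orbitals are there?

Total orbitals = 1² + 2² + 3² + 4² + 5² = 55.

55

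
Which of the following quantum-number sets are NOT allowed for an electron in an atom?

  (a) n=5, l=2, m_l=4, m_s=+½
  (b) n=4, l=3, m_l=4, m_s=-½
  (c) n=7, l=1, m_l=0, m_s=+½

(a) has |m_l| = 4 > l = 2, violating −l ≤ m_l ≤ l.
(b) has |m_l| = 4 > l = 3, violating −l ≤ m_l ≤ l.
The remaining set (c) satisfies all four rules.

(a) and (b)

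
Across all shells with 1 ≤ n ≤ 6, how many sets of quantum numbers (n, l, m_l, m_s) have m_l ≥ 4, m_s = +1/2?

For each n in the range, tally the orbitals obeying m_l ≥ 4:
n=5 → 1; n=6 → 3.
Orbitals: 1 + 3 = 4. With m_s fixed to +1/2 there is one state per orbital, so 4 states.

4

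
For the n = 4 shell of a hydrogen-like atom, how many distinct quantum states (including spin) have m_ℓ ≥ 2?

With n = 4 the allowed ℓ are 0, 1, …, 3.
The (ℓ, m_ℓ) pairs meeting m_ℓ ≥ 2 give: ℓ=2 → 1; ℓ=3 → 2.
Orbitals: 1 + 2 = 3. Each orbital carries two spin states, so 3 × 2 = 6 states.

6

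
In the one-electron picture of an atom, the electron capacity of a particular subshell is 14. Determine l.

2(2l+1) = 14 ⇒ 2l+1 = 7 ⇒ l = 3.

l = 3 (f)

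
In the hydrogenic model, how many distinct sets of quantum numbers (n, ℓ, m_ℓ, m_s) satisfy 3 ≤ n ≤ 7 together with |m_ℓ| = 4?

Treat each shell separately and count matching orbitals:
n=5 → 2; n=6 → 4; n=7 → 6.
Orbitals: 2 + 4 + 6 = 12. Including both spin states (m_s = ±1/2) gives 2 × 12 = 24 states.

24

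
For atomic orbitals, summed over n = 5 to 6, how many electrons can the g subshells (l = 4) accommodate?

A g subshell (l = 4) exists for every n ≥ 5, so shells n = 5, 6 each contribute one — 2 subshells.
Since each g subshell holds 2(2·4+1) = 18 electrons, the total is 2 × 18 = 36.

36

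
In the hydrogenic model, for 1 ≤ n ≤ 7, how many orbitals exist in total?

140

Total orbitals = 1² + 2² + 3² + 4² + 5² + 6² + 7² = 140.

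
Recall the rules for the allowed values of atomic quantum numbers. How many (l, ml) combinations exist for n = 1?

1

The n = 1 shell contains n² = 1² = 1 orbital.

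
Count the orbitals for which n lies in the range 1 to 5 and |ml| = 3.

6

Count contributing orbitals for each principal shell:
n=4 → 2; n=5 → 4.
Total orbitals: 2 + 4 = 6.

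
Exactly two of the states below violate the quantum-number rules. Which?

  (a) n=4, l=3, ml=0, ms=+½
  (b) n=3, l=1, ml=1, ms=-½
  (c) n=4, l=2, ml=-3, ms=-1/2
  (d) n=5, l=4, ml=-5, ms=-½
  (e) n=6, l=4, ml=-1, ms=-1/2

(c) has |ml| = 3 > l = 2, violating −l ≤ ml ≤ l.
(d) has |ml| = 5 > l = 4, violating −l ≤ ml ≤ l.
The remaining sets (a), (b), (e) satisfy all four rules.

(c) and (d)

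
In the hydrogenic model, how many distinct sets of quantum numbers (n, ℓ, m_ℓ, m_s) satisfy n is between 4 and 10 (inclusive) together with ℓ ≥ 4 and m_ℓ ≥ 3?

Work shell by shell — for each n, count the (ℓ, m_ℓ) pairs that satisfy ℓ ≥ 4 and m_ℓ ≥ 3:
n=5 → 2; n=6 → 5; n=7 → 9; n=8 → 14; n=9 → 20; n=10 → 27.
Orbitals: 2 + 5 + 9 + 14 + 20 + 27 = 77. Including both spin states (m_s = ±1/2) gives 2 × 77 = 154 states.

154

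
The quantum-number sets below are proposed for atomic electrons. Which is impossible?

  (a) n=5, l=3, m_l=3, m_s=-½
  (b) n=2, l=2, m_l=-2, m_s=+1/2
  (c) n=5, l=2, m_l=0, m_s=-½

(b) has l = 2 ≥ n = 2, violating 0 ≤ l ≤ n−1.
The remaining sets (a), (c) satisfy all four rules.

(b)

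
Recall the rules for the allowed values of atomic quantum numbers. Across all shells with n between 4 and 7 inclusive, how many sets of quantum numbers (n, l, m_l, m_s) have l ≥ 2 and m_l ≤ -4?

For each n in the range, tally the orbitals obeying l ≥ 2 and m_l ≤ -4:
n=5 → 1; n=6 → 3; n=7 → 6.
Orbitals: 1 + 3 + 6 = 10. Including both spin states (m_s = ±1/2) gives 2 × 10 = 20 states.

20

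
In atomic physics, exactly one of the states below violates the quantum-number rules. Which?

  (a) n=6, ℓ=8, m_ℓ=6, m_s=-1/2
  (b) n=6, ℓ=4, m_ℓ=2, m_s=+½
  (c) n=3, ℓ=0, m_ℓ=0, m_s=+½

(a)

(a) has ℓ = 8 ≥ n = 6, violating 0 ≤ ℓ ≤ n−1.
The remaining sets (b), (c) satisfy all four rules.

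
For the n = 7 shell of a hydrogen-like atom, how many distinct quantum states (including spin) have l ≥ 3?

80

Per l-value: l=3 → 7; l=4 → 9; l=5 → 11; l=6 → 13.
Orbitals: 7 + 9 + 11 + 13 = 40. Each orbital carries two spin states, so 40 × 2 = 80 states.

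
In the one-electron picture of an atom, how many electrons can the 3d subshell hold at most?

A subshell with l = 2 has 2l+1 = 5 orbitals, each holding 2 electrons (spin ±1/2), so 5 × 2 = 10.

10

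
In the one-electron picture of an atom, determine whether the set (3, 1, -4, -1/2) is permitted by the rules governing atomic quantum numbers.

The magnetic quantum number must satisfy −ℓ ≤ m_ℓ ≤ ℓ. With ℓ = 1, m_ℓ can only be -1, 0, 1, so m_ℓ = -4 is forbidden.

No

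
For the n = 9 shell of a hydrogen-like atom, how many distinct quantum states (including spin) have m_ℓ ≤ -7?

6

For n = 9, ℓ ranges over 0 … 8.
The (ℓ, m_ℓ) pairs meeting m_ℓ ≤ -7 give: ℓ=7 → 1; ℓ=8 → 2.
Orbitals: 1 + 2 = 3. Each orbital carries two spin states, so 3 × 2 = 6 states.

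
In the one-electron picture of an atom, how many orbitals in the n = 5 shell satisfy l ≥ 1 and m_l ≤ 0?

14

Go through l = 0, …, 4 (the values permitted for n = 5).
Per l-value: l=1 → 2; l=2 → 3; l=3 → 4; l=4 → 5.
Total orbitals: 2 + 3 + 4 + 5 = 14.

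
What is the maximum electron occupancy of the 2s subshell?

2

A subshell with l = 0 has 2l+1 = 1 orbital, each holding 2 electrons (spin ±1/2), so 1 × 2 = 2.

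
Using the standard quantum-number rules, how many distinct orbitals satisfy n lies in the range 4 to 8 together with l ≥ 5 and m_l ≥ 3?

22

Count contributing orbitals for each principal shell:
n=6 → 3; n=7 → 7; n=8 → 12.
Total orbitals: 3 + 7 + 12 = 22.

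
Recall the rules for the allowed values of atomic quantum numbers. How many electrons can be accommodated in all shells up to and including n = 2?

10

Total orbitals = 1² + 2² = 5. Doubling for spin gives 10 electrons.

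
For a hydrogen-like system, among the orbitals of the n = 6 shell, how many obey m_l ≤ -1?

The n = 6 shell has l = 0 through 5; check each.
Orbitals with m_l ≤ -1, by l: l=1 → 1; l=2 → 2; l=3 → 3; l=4 → 4; l=5 → 5.
Total orbitals: 1 + 2 + 3 + 4 + 5 = 15.

15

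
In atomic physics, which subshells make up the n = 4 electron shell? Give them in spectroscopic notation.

For n = 4, l runs from 0 to 3. In spectroscopic notation l = 0,1,2,… ↔ s,p,d,f,g,h,i, so the subshells are 4s, 4p, 4d, 4f.

4s, 4p, 4d, 4f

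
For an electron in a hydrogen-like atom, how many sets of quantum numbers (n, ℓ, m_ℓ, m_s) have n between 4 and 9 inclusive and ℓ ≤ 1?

48

Work shell by shell — for each n, count the (ℓ, m_ℓ) pairs that satisfy ℓ ≤ 1:
n=4 → 4; n=5 → 4; n=6 → 4; n=7 → 4; n=8 → 4; n=9 → 4.
Orbitals: 4 + 4 + 4 + 4 + 4 + 4 = 24. Including both spin states (m_s = ±1/2) gives 2 × 24 = 48 states.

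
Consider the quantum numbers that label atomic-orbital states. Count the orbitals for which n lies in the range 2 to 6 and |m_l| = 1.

30

Per-shell orbital counts meeting the constraint:
n=2 → 2; n=3 → 4; n=4 → 6; n=5 → 8; n=6 → 10.
Total orbitals: 2 + 4 + 6 + 8 + 10 = 30.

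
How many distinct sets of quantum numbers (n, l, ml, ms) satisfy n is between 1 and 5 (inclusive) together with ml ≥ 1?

For each n in the range, tally the orbitals obeying ml ≥ 1:
n=2 → 1; n=3 → 3; n=4 → 6; n=5 → 10.
Orbitals: 1 + 3 + 6 + 10 = 20. Including both spin states (ms = ±1/2) gives 2 × 20 = 40 states.

40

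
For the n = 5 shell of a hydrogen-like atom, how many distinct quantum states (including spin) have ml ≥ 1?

20

Go through l = 0, …, 4 (the values permitted for n = 5).
Per l-value: l=1 → 1; l=2 → 2; l=3 → 3; l=4 → 4.
Orbitals: 1 + 2 + 3 + 4 = 10. Each orbital carries two spin states, so 10 × 2 = 20 states.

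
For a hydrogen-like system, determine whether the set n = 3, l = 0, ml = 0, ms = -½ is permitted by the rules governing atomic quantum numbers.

n = 3 is a positive integer. l = 0 satisfies 0 ≤ l ≤ n−1 = 2. ml = 0 lies in the range −l … +l (here 0). ms = -1/2 is one of ±1/2.
All four constraints are satisfied.

Valid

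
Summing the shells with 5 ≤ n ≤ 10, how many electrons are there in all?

Shell n has n² orbitals: 5²=25 + 6²=36 + 7²=49 + 8²=64 + 9²=81 + 10²=100 = 355 orbitals.
Two spin states per orbital: 2 × 355 = 710 electrons.

710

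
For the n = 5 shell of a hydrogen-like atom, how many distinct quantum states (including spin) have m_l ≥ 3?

With n = 5 the allowed l are 0, 1, …, 4.
The (l, m_l) pairs meeting m_l ≥ 3 give: l=3 → 1; l=4 → 2.
Orbitals: 1 + 2 = 3. Each orbital carries two spin states, so 3 × 2 = 6 states.

6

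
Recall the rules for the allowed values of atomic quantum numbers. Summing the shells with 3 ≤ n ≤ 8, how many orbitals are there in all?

199

Shell n has n² orbitals: 3²=9 + 4²=16 + 5²=25 + 6²=36 + 7²=49 + 8²=64 = 199 orbitals.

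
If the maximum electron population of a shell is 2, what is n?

n = 1

2n² = 2 ⇒ n² = 1 ⇒ n = 1.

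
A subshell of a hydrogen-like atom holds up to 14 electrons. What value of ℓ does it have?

2(2ℓ+1) = 14 ⇒ 2ℓ+1 = 7 ⇒ ℓ = 3.

ℓ = 3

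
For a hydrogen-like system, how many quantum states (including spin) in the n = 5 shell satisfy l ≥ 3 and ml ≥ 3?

6

The (l, ml) pairs meeting l ≥ 3 and ml ≥ 3 give: l=3 → 1; l=4 → 2.
Orbitals: 1 + 2 = 3. Each orbital carries two spin states, so 3 × 2 = 6 states.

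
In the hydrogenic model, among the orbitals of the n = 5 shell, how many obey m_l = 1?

The n = 5 shell has l = 0 through 4; check each.
The (l, m_l) pairs meeting m_l = 1 give: l=1 → 1; l=2 → 1; l=3 → 1; l=4 → 1.
Total orbitals: 1 + 1 + 1 + 1 = 4.

4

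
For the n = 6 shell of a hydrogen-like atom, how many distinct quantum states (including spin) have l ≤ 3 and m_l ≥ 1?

The (l, m_l) pairs meeting l ≤ 3 and m_l ≥ 1 give: l=1 → 1; l=2 → 2; l=3 → 3.
Orbitals: 1 + 2 + 3 = 6. Each orbital carries two spin states, so 6 × 2 = 12 states.

12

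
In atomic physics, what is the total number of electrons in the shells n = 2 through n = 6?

180

Shell n has n² orbitals: 2²=4 + 3²=9 + 4²=16 + 5²=25 + 6²=36 = 90 orbitals.
Two spin states per orbital: 2 × 90 = 180 electrons.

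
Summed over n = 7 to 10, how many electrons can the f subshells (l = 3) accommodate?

56

An f subshell (l = 3) exists for every n ≥ 4, so shells n = 7, 8, 9, 10 each contribute one — 4 subshells.
Since each f subshell holds 2(2·3+1) = 14 electrons, the total is 4 × 14 = 56.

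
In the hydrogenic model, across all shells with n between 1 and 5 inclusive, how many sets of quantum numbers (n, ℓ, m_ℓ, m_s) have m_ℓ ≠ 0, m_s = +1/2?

Count contributing orbitals for each principal shell:
n=2 → 2; n=3 → 6; n=4 → 12; n=5 → 20.
Orbitals: 2 + 6 + 12 + 20 = 40. With m_s fixed to +1/2 there is one state per orbital, so 40 states.

40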